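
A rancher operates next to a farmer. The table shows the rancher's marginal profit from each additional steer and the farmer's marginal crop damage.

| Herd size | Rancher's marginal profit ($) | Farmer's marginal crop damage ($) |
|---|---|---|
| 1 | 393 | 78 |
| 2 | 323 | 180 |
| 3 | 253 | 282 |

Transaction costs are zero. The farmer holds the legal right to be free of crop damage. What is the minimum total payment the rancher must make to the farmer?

Efficient level: marginal profit ≥ marginal crop damage through level 2, so k* = 2.
With the farmer holding the right, the rancher must at least compensate total damage at k*: 78 + 180 = 258.

$258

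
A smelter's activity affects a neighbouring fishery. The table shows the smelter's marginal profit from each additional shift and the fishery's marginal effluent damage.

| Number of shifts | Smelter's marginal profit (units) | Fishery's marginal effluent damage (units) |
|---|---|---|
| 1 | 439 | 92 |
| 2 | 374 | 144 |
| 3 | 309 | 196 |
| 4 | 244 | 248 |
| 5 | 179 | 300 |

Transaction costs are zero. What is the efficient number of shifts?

Bargaining reaches the level where marginal profit last exceeds marginal effluent damage.
That holds through level 3 (309 ≥ 196) but not at 4 (244 < 248).

3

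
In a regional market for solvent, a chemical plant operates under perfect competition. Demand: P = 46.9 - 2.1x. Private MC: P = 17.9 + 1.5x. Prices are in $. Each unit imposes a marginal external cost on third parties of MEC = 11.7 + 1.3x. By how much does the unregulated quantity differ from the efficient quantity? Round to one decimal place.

4.5 units

Market equilibrium (private): 17.9 + 1.5x = 46.9 - 2.1x → x_m = 8.0556.
Social marginal cost = private MC + MEC = 29.6 + 2.8x.
Set SMC = demand: 29.6 + 2.8x = 46.9 - 2.1x → x* = 3.5306.
Gap = |8.0556 − 3.5306| = 4.5250.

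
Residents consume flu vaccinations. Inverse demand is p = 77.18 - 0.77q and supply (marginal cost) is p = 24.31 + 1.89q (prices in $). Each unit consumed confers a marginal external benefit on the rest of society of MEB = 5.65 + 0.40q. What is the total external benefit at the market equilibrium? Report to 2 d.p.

Market equilibrium (private): 24.31 + 1.89q = 77.18 - 0.77q → q_m = 19.8759.
Total external benefit = ∫₀^{q_m} (5.65 + 0.40q) dq = 5.65×19.8759 + ½×0.40×19.8759² = 191.3091.

$191.31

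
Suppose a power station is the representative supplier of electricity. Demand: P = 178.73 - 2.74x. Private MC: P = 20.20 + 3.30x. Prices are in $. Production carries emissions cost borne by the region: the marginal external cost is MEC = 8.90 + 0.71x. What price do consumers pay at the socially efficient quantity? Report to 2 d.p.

Social marginal cost = private MC + MEC = 29.10 + 4.01x.
Set SMC = demand: 29.10 + 4.01x = 178.73 - 2.74x → x* = 22.1674.
Consumer price on the demand curve at x*: 178.73 − 2.74×22.1674 = 117.9913.

P = $117.99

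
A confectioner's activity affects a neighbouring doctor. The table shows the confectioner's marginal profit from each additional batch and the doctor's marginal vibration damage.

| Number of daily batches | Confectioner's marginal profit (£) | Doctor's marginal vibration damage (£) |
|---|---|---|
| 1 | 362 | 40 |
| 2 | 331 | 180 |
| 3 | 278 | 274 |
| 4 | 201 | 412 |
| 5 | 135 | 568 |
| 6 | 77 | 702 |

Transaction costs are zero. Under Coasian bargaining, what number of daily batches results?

Bargaining reaches the level where marginal profit last exceeds marginal vibration damage.
That holds through level 3 (278 ≥ 274) but not at 4 (201 < 412).

3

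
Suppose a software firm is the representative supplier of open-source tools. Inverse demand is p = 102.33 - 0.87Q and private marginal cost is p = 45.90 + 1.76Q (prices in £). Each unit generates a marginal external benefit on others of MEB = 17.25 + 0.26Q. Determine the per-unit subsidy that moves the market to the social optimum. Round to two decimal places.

Social marginal cost = private MC − MEB = 28.65 + 1.50Q.
Set SMC = demand: 28.65 + 1.50Q = 102.33 - 0.87Q → Q* = 31.0886.
The Pigouvian subsidy equals MEB at Q*: 17.25 + 0.26×31.0886 = 25.3330.

subsidy = £25.33 per unit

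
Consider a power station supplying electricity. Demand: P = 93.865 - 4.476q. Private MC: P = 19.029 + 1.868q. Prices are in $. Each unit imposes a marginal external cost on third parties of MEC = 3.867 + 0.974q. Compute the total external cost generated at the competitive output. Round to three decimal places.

Market equilibrium (private): 19.029 + 1.868q = 93.865 - 4.476q → q_m = 11.7963.
Total external cost = ∫₀^{q_m} (3.867 + 0.974q) dq = 3.867×11.7963 + ½×0.974×11.7963² = 113.3837.

$113.384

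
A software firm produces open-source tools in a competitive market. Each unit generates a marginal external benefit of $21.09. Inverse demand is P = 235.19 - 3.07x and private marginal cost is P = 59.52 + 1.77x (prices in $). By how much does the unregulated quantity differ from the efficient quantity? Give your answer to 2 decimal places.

Market equilibrium (private): 59.52 + 1.77x = 235.19 - 3.07x → x_m = 36.2955.
Social marginal cost = private MC − MEB = 38.43 + 1.77x.
Set SMC = demand: 38.43 + 1.77x = 235.19 - 3.07x → x* = 40.6529.
Gap = |36.2955 − 40.6529| = 4.3574.

4.36 units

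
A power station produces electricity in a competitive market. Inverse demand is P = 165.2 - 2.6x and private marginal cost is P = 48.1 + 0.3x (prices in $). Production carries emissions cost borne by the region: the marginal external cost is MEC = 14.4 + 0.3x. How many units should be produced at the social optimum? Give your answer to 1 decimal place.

x* = 32.1

Social marginal cost = private MC + MEC = 62.5 + 0.6x.
Set SMC = demand: 62.5 + 0.6x = 165.2 - 2.6x → x* = 32.0938.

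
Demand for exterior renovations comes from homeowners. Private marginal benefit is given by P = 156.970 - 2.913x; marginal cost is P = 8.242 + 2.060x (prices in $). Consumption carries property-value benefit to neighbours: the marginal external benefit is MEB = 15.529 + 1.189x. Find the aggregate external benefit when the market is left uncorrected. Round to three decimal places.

Market equilibrium (private): 8.242 + 2.060x = 156.970 - 2.913x → x_m = 29.9071.
Total external benefit = ∫₀^{x_m} (15.529 + 1.189x) dx = 15.529×29.9071 + ½×1.189×29.9071² = 996.1687.

$996.169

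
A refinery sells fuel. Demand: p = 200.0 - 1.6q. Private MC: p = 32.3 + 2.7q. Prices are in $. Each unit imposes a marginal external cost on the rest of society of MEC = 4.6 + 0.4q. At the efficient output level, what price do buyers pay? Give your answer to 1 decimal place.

P = $144.5

Social marginal cost = private MC + MEC = 36.9 + 3.1q.
Set SMC = demand: 36.9 + 3.1q = 200.0 - 1.6q → q* = 34.7021.
Consumer price on the demand curve at q*: 200.0 − 1.6×34.7021 = 144.4766.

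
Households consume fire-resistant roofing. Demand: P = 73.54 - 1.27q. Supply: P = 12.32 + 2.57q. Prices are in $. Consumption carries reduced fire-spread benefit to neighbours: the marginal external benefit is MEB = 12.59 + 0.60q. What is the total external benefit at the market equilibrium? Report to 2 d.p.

$276.97

Market equilibrium (private): 12.32 + 2.57q = 73.54 - 1.27q → q_m = 15.9427.
Total external benefit = ∫₀^{q_m} (12.59 + 0.60q) dq = 12.59×15.9427 + ½×0.60×15.9427² = 276.9695.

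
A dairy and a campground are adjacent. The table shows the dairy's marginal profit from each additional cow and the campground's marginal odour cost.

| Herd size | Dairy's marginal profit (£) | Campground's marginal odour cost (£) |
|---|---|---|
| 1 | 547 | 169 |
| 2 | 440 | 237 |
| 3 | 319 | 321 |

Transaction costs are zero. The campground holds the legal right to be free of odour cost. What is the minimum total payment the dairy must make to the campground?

£406

Efficient level: marginal profit ≥ marginal odour cost through level 2, so k* = 2.
With the campground holding the right, the dairy must at least compensate total damage at k*: 169 + 237 = 406.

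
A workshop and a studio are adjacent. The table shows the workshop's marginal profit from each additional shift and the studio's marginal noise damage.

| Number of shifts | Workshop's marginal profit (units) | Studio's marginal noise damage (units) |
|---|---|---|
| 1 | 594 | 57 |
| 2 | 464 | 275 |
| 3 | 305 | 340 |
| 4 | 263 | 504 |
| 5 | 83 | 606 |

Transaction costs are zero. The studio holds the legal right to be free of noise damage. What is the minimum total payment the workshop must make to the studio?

332

Efficient level: marginal profit ≥ marginal noise damage through level 2, so k* = 2.
With the studio holding the right, the workshop must at least compensate total damage at k*: 57 + 275 = 332.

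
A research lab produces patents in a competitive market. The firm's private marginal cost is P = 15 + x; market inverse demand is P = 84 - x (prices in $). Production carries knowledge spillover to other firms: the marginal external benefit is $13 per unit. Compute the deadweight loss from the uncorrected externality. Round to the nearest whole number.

Market equilibrium (private): 15 + x = 84 - x → x_m = 34.5000.
Social marginal cost = private MC − MEB = 2 + x.
Set SMC = demand: 2 + x = 84 - x → x* = 41.0000.
Between x* and x_m the wedge demand − SMC runs linearly from 0 to MEB(x_m), so the loss is a triangle.
DWL = ½ × 6.5000 × 13.0000 = 42.2500.

DWL = $42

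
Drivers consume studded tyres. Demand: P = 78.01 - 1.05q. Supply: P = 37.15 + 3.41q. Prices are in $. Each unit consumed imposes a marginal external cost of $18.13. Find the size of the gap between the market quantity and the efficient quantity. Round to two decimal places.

Market equilibrium (private): 37.15 + 3.41q = 78.01 - 1.05q → q_m = 9.1614.
Social marginal benefit = demand − MEC = 59.88 - 1.05q.
Set SMB = MC: 59.88 - 1.05q = 37.15 + 3.41q → q* = 5.0964.
Gap = |9.1614 − 5.0964| = 4.0650.

4.07 units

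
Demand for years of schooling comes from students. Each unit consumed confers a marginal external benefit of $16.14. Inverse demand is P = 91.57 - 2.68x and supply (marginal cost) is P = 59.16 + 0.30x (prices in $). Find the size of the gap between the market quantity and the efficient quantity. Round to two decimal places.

Market equilibrium (private): 59.16 + 0.30x = 91.57 - 2.68x → x_m = 10.8758.
Social marginal benefit = demand + MEB = 107.71 - 2.68x.
Set SMB = MC: 107.71 - 2.68x = 59.16 + 0.30x → x* = 16.2919.
Gap = |10.8758 − 16.2919| = 5.4161.

5.42 units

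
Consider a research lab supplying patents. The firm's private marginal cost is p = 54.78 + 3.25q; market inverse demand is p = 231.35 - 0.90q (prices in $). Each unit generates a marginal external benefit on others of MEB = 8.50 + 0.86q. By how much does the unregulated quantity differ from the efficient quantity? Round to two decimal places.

13.71 units

Market equilibrium (private): 54.78 + 3.25q = 231.35 - 0.90q → q_m = 42.5470.
Social marginal cost = private MC − MEB = 46.28 + 2.39q.
Set SMC = demand: 46.28 + 2.39q = 231.35 - 0.90q → q* = 56.2523.
Gap = |42.5470 − 56.2523| = 13.7053.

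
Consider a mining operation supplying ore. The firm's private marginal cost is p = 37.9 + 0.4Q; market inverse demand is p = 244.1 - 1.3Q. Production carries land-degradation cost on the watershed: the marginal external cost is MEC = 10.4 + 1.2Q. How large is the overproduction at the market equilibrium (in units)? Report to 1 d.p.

53.8 units

Market equilibrium (private): 37.9 + 0.4Q = 244.1 - 1.3Q → Q_m = 121.2941.
Social marginal cost = private MC + MEC = 48.3 + 1.6Q.
Set SMC = demand: 48.3 + 1.6Q = 244.1 - 1.3Q → Q* = 67.5172.
Gap = |121.2941 − 67.5172| = 53.7769.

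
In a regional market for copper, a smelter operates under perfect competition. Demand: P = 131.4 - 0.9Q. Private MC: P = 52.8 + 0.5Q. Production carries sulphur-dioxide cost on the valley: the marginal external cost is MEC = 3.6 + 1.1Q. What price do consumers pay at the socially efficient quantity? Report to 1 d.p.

Social marginal cost = private MC + MEC = 56.4 + 1.6Q.
Set SMC = demand: 56.4 + 1.6Q = 131.4 - 0.9Q → Q* = 30.0000.
Consumer price on the demand curve at Q*: 131.4 − 0.9×30.0000 = 104.4000.

P = 104.4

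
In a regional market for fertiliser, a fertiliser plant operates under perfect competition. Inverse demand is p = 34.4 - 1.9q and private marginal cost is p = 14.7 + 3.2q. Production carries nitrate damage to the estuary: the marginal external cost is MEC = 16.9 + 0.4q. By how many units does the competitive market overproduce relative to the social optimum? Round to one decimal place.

Market equilibrium (private): 14.7 + 3.2q = 34.4 - 1.9q → q_m = 3.8627.
Social marginal cost = private MC + MEC = 31.6 + 3.6q.
Set SMC = demand: 31.6 + 3.6q = 34.4 - 1.9q → q* = 0.5091.
Gap = |3.8627 − 0.5091| = 3.3536.

3.4 units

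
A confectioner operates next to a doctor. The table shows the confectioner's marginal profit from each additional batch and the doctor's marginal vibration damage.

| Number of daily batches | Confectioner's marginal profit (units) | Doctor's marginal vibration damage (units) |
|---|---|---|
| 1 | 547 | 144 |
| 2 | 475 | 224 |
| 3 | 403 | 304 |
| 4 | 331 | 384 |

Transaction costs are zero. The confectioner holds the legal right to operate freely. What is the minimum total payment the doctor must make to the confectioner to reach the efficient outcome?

331

Left alone the confectioner would choose level 4 (marginal profit stays positive).
Efficient level: k* = 3 (marginal profit ≥ marginal vibration damage through 3).
The doctor must at least cover the confectioner's forgone profit from cutting 4→3: 331 = 331.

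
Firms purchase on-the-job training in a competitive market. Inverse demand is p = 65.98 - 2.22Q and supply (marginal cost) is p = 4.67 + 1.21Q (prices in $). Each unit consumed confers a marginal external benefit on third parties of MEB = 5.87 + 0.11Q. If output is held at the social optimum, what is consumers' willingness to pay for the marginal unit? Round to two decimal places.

P = $21.06

Social marginal benefit = demand + MEB = 71.85 - 2.11Q.
Set SMB = MC: 71.85 - 2.11Q = 4.67 + 1.21Q → Q* = 20.2349.
Consumer price on the demand curve at Q*: 65.98 − 2.22×20.2349 = 21.0585.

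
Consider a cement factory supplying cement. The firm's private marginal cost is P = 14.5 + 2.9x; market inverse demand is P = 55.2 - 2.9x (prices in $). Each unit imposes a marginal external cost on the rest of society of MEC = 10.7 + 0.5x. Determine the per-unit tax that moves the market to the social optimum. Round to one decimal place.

Social marginal cost = private MC + MEC = 25.2 + 3.4x.
Set SMC = demand: 25.2 + 3.4x = 55.2 - 2.9x → x* = 4.7619.
The Pigouvian tax equals MEC at x*: 10.7 + 0.5×4.7619 = 13.0810.

tax = $13.1 per unit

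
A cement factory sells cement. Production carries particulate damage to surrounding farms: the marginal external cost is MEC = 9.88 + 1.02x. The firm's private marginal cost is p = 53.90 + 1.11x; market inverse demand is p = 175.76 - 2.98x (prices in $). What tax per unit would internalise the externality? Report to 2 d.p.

tax = $32.23 per unit

Social marginal cost = private MC + MEC = 63.78 + 2.13x.
Set SMC = demand: 63.78 + 2.13x = 175.76 - 2.98x → x* = 21.9139.
The Pigouvian tax equals MEC at x*: 9.88 + 1.02×21.9139 = 32.2322.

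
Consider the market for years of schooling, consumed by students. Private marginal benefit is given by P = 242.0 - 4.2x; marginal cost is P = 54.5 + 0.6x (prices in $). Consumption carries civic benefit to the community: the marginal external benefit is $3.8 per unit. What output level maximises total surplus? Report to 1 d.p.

Social marginal benefit = demand + MEB = 245.8 - 4.2x.
Set SMB = MC: 245.8 - 4.2x = 54.5 + 0.6x → x* = 39.8542.

x* = 39.9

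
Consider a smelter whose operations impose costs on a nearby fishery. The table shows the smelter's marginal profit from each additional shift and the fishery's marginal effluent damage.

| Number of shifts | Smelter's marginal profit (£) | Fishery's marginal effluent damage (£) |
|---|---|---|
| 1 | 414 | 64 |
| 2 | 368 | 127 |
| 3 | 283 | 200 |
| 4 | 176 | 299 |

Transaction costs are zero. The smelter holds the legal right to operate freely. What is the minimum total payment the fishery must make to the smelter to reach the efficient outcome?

Left alone the smelter would choose level 4 (marginal profit stays positive).
Efficient level: k* = 3 (marginal profit ≥ marginal effluent damage through 3).
The fishery must at least cover the smelter's forgone profit from cutting 4→3: 176 = 176.

£176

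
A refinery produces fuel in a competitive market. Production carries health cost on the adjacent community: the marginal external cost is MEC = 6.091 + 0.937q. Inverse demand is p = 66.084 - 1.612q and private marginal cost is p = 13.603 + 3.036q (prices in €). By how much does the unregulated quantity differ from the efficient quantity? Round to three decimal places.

Market equilibrium (private): 13.603 + 3.036q = 66.084 - 1.612q → q_m = 11.2911.
Social marginal cost = private MC + MEC = 19.694 + 3.973q.
Set SMC = demand: 19.694 + 3.973q = 66.084 - 1.612q → q* = 8.3062.
Gap = |11.2911 − 8.3062| = 2.9849.

2.985 units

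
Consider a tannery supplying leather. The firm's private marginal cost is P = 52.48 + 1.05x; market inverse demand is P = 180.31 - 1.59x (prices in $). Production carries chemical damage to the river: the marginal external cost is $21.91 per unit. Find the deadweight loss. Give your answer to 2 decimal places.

DWL = $90.92

Market equilibrium (private): 52.48 + 1.05x = 180.31 - 1.59x → x_m = 48.4205.
Social marginal cost = private MC + MEC = 74.39 + 1.05x.
Set SMC = demand: 74.39 + 1.05x = 180.31 - 1.59x → x* = 40.1212.
The loss is the area between SMC and demand from x* to x_m; with linear curves that's a triangle of height MEC(x_m).
DWL = ½ × 8.2993 × 21.9100 = 90.9188.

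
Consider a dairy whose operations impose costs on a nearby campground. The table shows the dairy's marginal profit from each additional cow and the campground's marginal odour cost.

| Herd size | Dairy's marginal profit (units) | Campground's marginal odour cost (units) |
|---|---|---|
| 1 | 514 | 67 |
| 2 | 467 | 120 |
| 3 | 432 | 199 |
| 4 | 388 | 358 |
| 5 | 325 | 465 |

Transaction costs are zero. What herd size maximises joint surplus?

Bargaining reaches the level where marginal profit last exceeds marginal odour cost.
That holds through level 4 (388 ≥ 358) but not at 5 (325 < 465).

4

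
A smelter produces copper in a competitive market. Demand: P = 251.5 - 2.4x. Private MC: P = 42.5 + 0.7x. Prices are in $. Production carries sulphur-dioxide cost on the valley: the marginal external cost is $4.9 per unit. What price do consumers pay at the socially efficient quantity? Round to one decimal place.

P = $93.5

Social marginal cost = private MC + MEC = 47.4 + 0.7x.
Set SMC = demand: 47.4 + 0.7x = 251.5 - 2.4x → x* = 65.8387.
Consumer price on the demand curve at x*: 251.5 − 2.4×65.8387 = 93.4871.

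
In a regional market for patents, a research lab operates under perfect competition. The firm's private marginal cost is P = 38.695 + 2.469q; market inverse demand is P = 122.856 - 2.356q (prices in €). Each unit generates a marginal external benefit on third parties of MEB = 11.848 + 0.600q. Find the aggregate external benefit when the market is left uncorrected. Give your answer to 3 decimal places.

Market equilibrium (private): 38.695 + 2.469q = 122.856 - 2.356q → q_m = 17.4427.
Total external benefit = ∫₀^{q_m} (11.848 + 0.600q) dq = 11.848×17.4427 + ½×0.600×17.4427² = 297.9354.

€297.935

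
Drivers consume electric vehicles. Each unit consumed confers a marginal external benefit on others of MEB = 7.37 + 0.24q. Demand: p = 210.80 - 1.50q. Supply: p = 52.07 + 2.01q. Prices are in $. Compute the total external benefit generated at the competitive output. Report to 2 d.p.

Market equilibrium (private): 52.07 + 2.01q = 210.80 - 1.50q → q_m = 45.2222.
Total external benefit = ∫₀^{q_m} (7.37 + 0.24q) dq = 7.37×45.2222 + ½×0.24×45.2222² = 578.6933.

$578.69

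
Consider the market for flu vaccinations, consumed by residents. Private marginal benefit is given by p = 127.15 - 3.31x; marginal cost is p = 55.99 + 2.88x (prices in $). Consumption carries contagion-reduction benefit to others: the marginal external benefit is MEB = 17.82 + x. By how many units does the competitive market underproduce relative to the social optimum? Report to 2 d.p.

Market equilibrium (private): 55.99 + 2.88x = 127.15 - 3.31x → x_m = 11.4960.
Social marginal benefit = demand + MEB = 144.97 - 2.31x.
Set SMB = MC: 144.97 - 2.31x = 55.99 + 2.88x → x* = 17.1445.
Gap = |11.4960 − 17.1445| = 5.6485.

5.65 units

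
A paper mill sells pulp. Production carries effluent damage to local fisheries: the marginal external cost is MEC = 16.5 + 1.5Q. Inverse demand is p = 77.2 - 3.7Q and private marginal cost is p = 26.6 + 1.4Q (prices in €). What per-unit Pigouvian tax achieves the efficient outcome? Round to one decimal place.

tax = €24.3 per unit

Social marginal cost = private MC + MEC = 43.1 + 2.9Q.
Set SMC = demand: 43.1 + 2.9Q = 77.2 - 3.7Q → Q* = 5.1667.
The Pigouvian tax equals MEC at Q*: 16.5 + 1.5×5.1667 = 24.2501.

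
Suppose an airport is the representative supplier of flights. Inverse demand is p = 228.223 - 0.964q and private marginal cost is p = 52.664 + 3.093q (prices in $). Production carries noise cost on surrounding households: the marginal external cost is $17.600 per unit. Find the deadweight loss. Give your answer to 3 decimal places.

DWL = $38.176

Market equilibrium (private): 52.664 + 3.093q = 228.223 - 0.964q → q_m = 43.2731.
Social marginal cost = private MC + MEC = 70.264 + 3.093q.
Set SMC = demand: 70.264 + 3.093q = 228.223 - 0.964q → q* = 38.9349.
Height of the DWL triangle at q_m is SMC(q_m) − demand(q_m) = MEC(q_m) = 17.6000.
DWL = ½ × 4.3382 × 17.6000 = 38.1762.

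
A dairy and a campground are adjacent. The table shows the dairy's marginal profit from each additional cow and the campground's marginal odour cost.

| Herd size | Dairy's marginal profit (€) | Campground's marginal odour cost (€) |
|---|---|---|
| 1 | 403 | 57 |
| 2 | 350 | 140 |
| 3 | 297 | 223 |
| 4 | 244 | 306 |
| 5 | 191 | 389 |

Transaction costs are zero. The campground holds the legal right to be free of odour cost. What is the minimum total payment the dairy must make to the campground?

Efficient level: marginal profit ≥ marginal odour cost through level 3, so k* = 3.
With the campground holding the right, the dairy must at least compensate total damage at k*: 57 + 140 + 223 = 420.

€420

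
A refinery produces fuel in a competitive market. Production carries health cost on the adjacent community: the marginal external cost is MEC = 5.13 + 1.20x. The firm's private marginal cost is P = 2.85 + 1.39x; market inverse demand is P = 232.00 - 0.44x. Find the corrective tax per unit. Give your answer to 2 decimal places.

Social marginal cost = private MC + MEC = 7.98 + 2.59x.
Set SMC = demand: 7.98 + 2.59x = 232.00 - 0.44x → x* = 73.9340.
The Pigouvian tax equals MEC at x*: 5.13 + 1.20×73.9340 = 93.8508.

tax = 93.85 per unit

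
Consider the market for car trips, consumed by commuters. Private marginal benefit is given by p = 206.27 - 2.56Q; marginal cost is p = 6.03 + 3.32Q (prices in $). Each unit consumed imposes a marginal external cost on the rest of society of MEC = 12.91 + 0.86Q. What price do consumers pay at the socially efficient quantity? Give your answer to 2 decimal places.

P = $135.12

Social marginal benefit = demand − MEC = 193.36 - 3.42Q.
Set SMB = MC: 193.36 - 3.42Q = 6.03 + 3.32Q → Q* = 27.7938.
Consumer price on the demand curve at Q*: 206.27 − 2.56×27.7938 = 135.1179.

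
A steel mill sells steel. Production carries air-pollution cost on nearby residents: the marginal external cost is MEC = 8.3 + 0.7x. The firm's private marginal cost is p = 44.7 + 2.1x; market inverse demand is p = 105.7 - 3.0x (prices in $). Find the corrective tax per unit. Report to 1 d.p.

tax = $14.7 per unit

Social marginal cost = private MC + MEC = 53.0 + 2.8x.
Set SMC = demand: 53.0 + 2.8x = 105.7 - 3.0x → x* = 9.0862.
The Pigouvian tax equals MEC at x*: 8.3 + 0.7×9.0862 = 14.6603.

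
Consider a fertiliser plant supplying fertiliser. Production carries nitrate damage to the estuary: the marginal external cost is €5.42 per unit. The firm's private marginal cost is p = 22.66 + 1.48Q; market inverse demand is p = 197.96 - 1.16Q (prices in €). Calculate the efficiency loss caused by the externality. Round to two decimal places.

DWL = €5.56

Market equilibrium (private): 22.66 + 1.48Q = 197.96 - 1.16Q → Q_m = 66.4015.
Social marginal cost = private MC + MEC = 28.08 + 1.48Q.
Set SMC = demand: 28.08 + 1.48Q = 197.96 - 1.16Q → Q* = 64.3485.
The loss is the area between SMC and demand from Q* to Q_m; with linear curves that's a triangle of height MEC(Q_m).
DWL = ½ × 2.0530 × 5.4200 = 5.5636.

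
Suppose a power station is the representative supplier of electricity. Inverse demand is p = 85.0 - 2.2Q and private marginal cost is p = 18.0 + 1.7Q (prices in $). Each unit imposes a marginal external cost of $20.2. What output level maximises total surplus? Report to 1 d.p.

Q* = 12.0

Social marginal cost = private MC + MEC = 38.2 + 1.7Q.
Set SMC = demand: 38.2 + 1.7Q = 85.0 - 2.2Q → Q* = 12.0000.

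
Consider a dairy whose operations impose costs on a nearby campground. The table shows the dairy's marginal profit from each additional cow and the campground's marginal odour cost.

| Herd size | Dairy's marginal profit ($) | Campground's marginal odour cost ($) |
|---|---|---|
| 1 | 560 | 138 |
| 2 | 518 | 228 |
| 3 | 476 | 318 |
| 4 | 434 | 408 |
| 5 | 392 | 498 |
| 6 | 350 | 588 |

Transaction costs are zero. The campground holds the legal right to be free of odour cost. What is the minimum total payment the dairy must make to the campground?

$1092

Efficient level: marginal profit ≥ marginal odour cost through level 4, so k* = 4.
With the campground holding the right, the dairy must at least compensate total damage at k*: 138 + 228 + 318 + 408 = 1092.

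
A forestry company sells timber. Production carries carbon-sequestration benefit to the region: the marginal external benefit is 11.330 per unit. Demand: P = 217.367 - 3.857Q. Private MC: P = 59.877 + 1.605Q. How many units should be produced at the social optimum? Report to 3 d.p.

Social marginal cost = private MC − MEB = 48.547 + 1.605Q.
Set SMC = demand: 48.547 + 1.605Q = 217.367 - 3.857Q → Q* = 30.9081.

Q* = 30.908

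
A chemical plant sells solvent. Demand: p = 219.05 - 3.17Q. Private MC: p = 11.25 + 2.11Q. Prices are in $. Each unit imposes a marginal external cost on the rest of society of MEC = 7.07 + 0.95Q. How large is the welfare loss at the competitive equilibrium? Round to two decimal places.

Market equilibrium (private): 11.25 + 2.11Q = 219.05 - 3.17Q → Q_m = 39.3561.
Social marginal cost = private MC + MEC = 18.32 + 3.06Q.
Set SMC = demand: 18.32 + 3.06Q = 219.05 - 3.17Q → Q* = 32.2199.
The loss is the area between SMC and demand from Q* to Q_m; with linear curves that's a triangle of height MEC(Q_m).
DWL = ½ × 7.1362 × 44.4583 = 158.6317.

DWL = $158.63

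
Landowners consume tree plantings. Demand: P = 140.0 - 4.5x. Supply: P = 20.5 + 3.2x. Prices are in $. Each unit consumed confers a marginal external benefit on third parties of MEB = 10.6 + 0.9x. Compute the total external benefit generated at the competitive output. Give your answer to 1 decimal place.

Market equilibrium (private): 20.5 + 3.2x = 140.0 - 4.5x → x_m = 15.5195.
Total external benefit = ∫₀^{x_m} (10.6 + 0.9x) dx = 10.6×15.5195 + ½×0.9×15.5195² = 272.8914.

$272.9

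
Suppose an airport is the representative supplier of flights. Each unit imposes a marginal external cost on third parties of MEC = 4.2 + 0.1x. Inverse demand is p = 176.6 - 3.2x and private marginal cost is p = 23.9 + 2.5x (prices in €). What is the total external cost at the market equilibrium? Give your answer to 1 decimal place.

Market equilibrium (private): 23.9 + 2.5x = 176.6 - 3.2x → x_m = 26.7895.
Total external cost = ∫₀^{x_m} (4.2 + 0.1x) dx = 4.2×26.7895 + ½×0.1×26.7895² = 148.3998.

€148.4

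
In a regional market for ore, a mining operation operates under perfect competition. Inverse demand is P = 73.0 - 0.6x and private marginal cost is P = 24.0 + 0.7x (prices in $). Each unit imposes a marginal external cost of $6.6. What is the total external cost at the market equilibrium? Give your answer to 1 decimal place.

$248.8

Market equilibrium (private): 24.0 + 0.7x = 73.0 - 0.6x → x_m = 37.6923.
Total external cost = MEC × x_m = 6.6 × 37.6923 = 248.7692.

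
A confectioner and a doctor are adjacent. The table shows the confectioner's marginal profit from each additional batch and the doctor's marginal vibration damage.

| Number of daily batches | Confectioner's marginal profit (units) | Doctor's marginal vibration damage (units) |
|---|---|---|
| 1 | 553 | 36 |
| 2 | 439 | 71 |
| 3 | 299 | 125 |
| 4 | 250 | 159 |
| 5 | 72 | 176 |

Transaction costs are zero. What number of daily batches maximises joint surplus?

4

Bargaining reaches the level where marginal profit last exceeds marginal vibration damage.
That holds through level 4 (250 ≥ 159) but not at 5 (72 < 176).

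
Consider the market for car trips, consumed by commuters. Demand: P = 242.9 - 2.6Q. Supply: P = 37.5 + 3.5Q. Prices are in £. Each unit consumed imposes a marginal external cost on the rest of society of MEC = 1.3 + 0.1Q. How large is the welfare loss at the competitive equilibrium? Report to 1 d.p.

DWL = £1.8

Market equilibrium (private): 37.5 + 3.5Q = 242.9 - 2.6Q → Q_m = 33.6721.
Social marginal benefit = demand − MEC = 241.6 - 2.7Q.
Set SMB = MC: 241.6 - 2.7Q = 37.5 + 3.5Q → Q* = 32.9194.
Between Q* and Q_m the wedge MC − SMB runs linearly from 0 to MEC(Q_m), so the loss is a triangle.
DWL = ½ × 0.7527 × 4.6672 = 1.7565.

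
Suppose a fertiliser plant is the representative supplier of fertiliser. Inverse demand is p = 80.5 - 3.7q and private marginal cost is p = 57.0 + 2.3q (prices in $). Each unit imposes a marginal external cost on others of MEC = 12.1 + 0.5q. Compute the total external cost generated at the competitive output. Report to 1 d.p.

Market equilibrium (private): 57.0 + 2.3q = 80.5 - 3.7q → q_m = 3.9167.
Total external cost = ∫₀^{q_m} (12.1 + 0.5q) dq = 12.1×3.9167 + ½×0.5×3.9167² = 51.2272.

$51.2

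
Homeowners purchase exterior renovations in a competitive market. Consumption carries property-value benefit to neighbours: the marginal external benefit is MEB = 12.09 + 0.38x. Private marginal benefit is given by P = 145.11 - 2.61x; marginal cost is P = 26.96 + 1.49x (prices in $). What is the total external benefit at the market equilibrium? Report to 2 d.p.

$506.18

Market equilibrium (private): 26.96 + 1.49x = 145.11 - 2.61x → x_m = 28.8171.
Total external benefit = ∫₀^{x_m} (12.09 + 0.38x) dx = 12.09×28.8171 + ½×0.38×28.8171² = 506.1795.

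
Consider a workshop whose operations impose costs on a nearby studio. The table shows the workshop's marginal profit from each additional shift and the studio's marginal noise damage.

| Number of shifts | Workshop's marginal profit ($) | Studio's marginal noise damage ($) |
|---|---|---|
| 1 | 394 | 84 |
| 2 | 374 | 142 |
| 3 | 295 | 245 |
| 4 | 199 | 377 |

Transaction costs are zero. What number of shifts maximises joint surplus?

3

Bargaining reaches the level where marginal profit last exceeds marginal noise damage.
That holds through level 3 (295 ≥ 245) but not at 4 (199 < 377).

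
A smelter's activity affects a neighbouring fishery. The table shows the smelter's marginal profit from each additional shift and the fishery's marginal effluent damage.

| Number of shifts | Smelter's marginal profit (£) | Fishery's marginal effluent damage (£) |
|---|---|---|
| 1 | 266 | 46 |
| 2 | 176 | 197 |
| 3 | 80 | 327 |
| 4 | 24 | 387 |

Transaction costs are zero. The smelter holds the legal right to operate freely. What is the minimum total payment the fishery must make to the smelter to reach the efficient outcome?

Left alone the smelter would choose level 4 (marginal profit stays positive).
Efficient level: k* = 1 (marginal profit ≥ marginal effluent damage through 1).
The fishery must at least cover the smelter's forgone profit from cutting 4→1: 176 + 80 + 24 = 280.

£280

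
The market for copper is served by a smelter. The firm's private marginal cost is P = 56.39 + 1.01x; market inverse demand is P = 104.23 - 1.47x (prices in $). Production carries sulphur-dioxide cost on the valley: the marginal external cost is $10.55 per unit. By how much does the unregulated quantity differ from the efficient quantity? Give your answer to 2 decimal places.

Market equilibrium (private): 56.39 + 1.01x = 104.23 - 1.47x → x_m = 19.2903.
Social marginal cost = private MC + MEC = 66.94 + 1.01x.
Set SMC = demand: 66.94 + 1.01x = 104.23 - 1.47x → x* = 15.0363.
Gap = |19.2903 − 15.0363| = 4.2540.

4.25 units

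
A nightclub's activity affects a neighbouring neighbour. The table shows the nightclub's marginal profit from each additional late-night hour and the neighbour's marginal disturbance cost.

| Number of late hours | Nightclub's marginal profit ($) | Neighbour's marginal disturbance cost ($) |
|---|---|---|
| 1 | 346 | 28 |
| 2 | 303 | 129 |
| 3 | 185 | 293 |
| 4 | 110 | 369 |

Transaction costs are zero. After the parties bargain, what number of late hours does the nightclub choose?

Bargaining reaches the level where marginal profit last exceeds marginal disturbance cost.
That holds through level 2 (303 ≥ 129) but not at 3 (185 < 293).

2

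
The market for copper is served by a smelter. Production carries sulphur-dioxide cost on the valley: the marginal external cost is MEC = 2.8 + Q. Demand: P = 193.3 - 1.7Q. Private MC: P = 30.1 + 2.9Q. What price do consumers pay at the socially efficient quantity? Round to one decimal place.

P = 144.6

Social marginal cost = private MC + MEC = 32.9 + 3.9Q.
Set SMC = demand: 32.9 + 3.9Q = 193.3 - 1.7Q → Q* = 28.6429.
Consumer price on the demand curve at Q*: 193.3 − 1.7×28.6429 = 144.6071.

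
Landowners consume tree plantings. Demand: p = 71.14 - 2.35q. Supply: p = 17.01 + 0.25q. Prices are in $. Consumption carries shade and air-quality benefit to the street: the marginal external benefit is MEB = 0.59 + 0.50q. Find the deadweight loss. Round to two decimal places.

Market equilibrium (private): 17.01 + 0.25q = 71.14 - 2.35q → q_m = 20.8192.
Social marginal benefit = demand + MEB = 71.73 - 1.85q.
Set SMB = MC: 71.73 - 1.85q = 17.01 + 0.25q → q* = 26.0571.
The loss is the area between SMB and MC from q* to q_m; with linear curves that's a triangle of height MEB(q_m).
DWL = ½ × 5.2379 × 10.9996 = 28.8074.

DWL = $28.81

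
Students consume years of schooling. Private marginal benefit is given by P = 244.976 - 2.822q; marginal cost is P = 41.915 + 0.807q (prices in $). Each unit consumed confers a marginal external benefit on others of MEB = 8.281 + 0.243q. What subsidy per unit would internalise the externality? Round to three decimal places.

subsidy = $23.448 per unit

Social marginal benefit = demand + MEB = 253.257 - 2.579q.
Set SMB = MC: 253.257 - 2.579q = 41.915 + 0.807q → q* = 62.4164.
The Pigouvian subsidy equals MEB at q*: 8.281 + 0.243×62.4164 = 23.4482.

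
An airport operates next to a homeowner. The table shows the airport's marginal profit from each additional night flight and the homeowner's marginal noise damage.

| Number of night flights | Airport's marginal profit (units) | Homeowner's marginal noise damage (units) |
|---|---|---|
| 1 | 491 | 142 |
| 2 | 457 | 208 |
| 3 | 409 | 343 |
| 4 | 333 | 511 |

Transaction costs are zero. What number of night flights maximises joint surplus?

3

Bargaining reaches the level where marginal profit last exceeds marginal noise damage.
That holds through level 3 (409 ≥ 343) but not at 4 (333 < 511).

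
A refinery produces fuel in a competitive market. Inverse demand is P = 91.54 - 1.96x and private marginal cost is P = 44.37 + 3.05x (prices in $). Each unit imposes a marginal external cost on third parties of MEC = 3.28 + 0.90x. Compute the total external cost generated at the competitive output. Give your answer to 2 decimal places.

Market equilibrium (private): 44.37 + 3.05x = 91.54 - 1.96x → x_m = 9.4152.
Total external cost = ∫₀^{x_m} (3.28 + 0.90x) dx = 3.28×9.4152 + ½×0.90×9.4152² = 70.7726.

$70.77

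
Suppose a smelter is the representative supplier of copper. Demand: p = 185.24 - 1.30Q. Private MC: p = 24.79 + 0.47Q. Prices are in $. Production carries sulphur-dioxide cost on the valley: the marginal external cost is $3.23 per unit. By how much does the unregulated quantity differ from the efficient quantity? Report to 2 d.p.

1.82 units

Market equilibrium (private): 24.79 + 0.47Q = 185.24 - 1.30Q → Q_m = 90.6497.
Social marginal cost = private MC + MEC = 28.02 + 0.47Q.
Set SMC = demand: 28.02 + 0.47Q = 185.24 - 1.30Q → Q* = 88.8249.
Gap = |90.6497 − 88.8249| = 1.8248.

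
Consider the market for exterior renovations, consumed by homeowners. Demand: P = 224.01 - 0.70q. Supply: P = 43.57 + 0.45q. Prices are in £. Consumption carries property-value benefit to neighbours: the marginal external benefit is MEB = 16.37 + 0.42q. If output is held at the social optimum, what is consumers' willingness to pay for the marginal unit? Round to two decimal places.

P = £35.29

Social marginal benefit = demand + MEB = 240.38 - 0.28q.
Set SMB = MC: 240.38 - 0.28q = 43.57 + 0.45q → q* = 269.6027.
Consumer price on the demand curve at q*: 224.01 − 0.70×269.6027 = 35.2881.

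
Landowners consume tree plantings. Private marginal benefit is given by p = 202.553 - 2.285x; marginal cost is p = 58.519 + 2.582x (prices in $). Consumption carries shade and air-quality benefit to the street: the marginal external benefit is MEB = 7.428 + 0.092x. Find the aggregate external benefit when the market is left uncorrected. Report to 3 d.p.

$260.111

Market equilibrium (private): 58.519 + 2.582x = 202.553 - 2.285x → x_m = 29.5940.
Total external benefit = ∫₀^{x_m} (7.428 + 0.092x) dx = 7.428×29.5940 + ½×0.092×29.5940² = 260.1113.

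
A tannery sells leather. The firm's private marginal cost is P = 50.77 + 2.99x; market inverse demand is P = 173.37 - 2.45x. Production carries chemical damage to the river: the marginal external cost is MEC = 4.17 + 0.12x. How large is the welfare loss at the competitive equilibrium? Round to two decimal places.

Market equilibrium (private): 50.77 + 2.99x = 173.37 - 2.45x → x_m = 22.5368.
Social marginal cost = private MC + MEC = 54.94 + 3.11x.
Set SMC = demand: 54.94 + 3.11x = 173.37 - 2.45x → x* = 21.3004.
The loss is the area between SMC and demand from x* to x_m; with linear curves that's a triangle of height MEC(x_m).
DWL = ½ × 1.2364 × 6.8744 = 4.2498.

DWL = 4.25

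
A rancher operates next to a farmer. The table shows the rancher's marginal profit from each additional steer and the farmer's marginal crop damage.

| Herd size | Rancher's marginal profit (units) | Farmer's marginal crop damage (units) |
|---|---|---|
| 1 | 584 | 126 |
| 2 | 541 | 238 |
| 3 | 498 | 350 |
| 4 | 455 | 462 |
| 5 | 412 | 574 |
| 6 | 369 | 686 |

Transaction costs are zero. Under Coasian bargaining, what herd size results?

Bargaining reaches the level where marginal profit last exceeds marginal crop damage.
That holds through level 3 (498 ≥ 350) but not at 4 (455 < 462).

3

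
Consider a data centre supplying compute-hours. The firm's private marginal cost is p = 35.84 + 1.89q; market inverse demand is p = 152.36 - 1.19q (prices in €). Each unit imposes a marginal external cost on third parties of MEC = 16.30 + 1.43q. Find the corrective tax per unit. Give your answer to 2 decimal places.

tax = €48.08 per unit

Social marginal cost = private MC + MEC = 52.14 + 3.32q.
Set SMC = demand: 52.14 + 3.32q = 152.36 - 1.19q → q* = 22.2217.
The Pigouvian tax equals MEC at q*: 16.30 + 1.43×22.2217 = 48.0770.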